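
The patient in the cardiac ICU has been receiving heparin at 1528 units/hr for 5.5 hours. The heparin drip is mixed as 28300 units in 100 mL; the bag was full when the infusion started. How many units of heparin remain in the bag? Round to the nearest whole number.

19896 units

Concentration = 28300 units ÷ 100 mL = 283 units/mL
Rate = 1528 units/hr ÷ 283 units/mL = 5.399293 mL/hr
Volume infused = 5.399293 mL/hr × 5.5 hr = 29.69611 mL
Volume remaining = 100 − 29.69611 = 70.30389 mL
Drug remaining = 70.30389 mL × 283 units/mL = 19896 units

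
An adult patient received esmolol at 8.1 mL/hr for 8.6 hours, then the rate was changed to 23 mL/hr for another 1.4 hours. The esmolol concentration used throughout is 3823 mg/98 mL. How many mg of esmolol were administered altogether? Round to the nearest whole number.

3974 mg

Concentration = 3823 mg ÷ 98 mL = 39.0102 mg/mL
Stage 1: 8.1 mL/hr × 8.6 hr = 69.66 mL → 69.66 mL × 39.0102 mg/mL = 2717.451 mg
Stage 2: 23 mL/hr × 1.4 hr = 32.2 mL → 32.2 mL × 39.0102 mg/mL = 1256.129 mg
Total = 2717.451 + 1256.129 = 3973.579 mg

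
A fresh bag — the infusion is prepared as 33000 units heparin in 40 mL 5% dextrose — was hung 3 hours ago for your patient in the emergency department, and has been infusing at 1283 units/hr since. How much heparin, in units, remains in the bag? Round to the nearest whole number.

29151 units

Concentration = 33000 units ÷ 40 mL = 825 units/mL
Rate = 1283 units/hr ÷ 825 units/mL = 1.555152 mL/hr
Volume infused = 1.555152 mL/hr × 3 hr = 4.665455 mL
Volume remaining = 40 − 4.665455 = 35.33455 mL
Drug remaining = 35.33455 mL × 825 units/mL = 29151 units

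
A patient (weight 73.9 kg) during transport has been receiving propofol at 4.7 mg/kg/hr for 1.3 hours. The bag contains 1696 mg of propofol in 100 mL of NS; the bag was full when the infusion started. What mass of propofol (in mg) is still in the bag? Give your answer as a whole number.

1244 mg

Dose = 4.7 mg/kg/hr × 73.9 kg = 347.33 mg/hr
Concentration = 1696 mg ÷ 100 mL = 16.96 mg/mL
Rate = 347.33 mg/hr ÷ 16.96 mg/mL = 20.47936 mL/hr
Volume infused = 20.47936 mL/hr × 1.3 hr = 26.62317 mL
Volume remaining = 100 − 26.62317 = 73.37683 mL
Drug remaining = 73.37683 mL × 16.96 mg/mL = 1244.471 mg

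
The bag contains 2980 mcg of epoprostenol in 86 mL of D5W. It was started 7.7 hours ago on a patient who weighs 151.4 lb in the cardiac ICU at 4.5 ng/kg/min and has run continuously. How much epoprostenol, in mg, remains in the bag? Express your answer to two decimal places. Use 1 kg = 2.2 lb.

Weight = 151.4 lb ÷ 2.2 lb/kg = 68.81818 kg
Dose = 4.5 ng/kg/min × 68.81818 kg = 309.6818 ng/min
309.6818 ng/min × 60 min/hr = 18580.91 ng/hr
Concentration = 2980 mcg ÷ 86 mL = 34.65116 mcg/mL = 34651.16 ng/mL
Rate = 18580.91 ng/hr ÷ 34651.16 ng/mL = 0.5362276 mL/hr
Volume infused = 0.5362276 mL/hr × 7.7 hr = 4.128952 mL
Volume remaining = 86 − 4.128952 = 81.87105 mL
Drug remaining = 81.87105 mL × 34651.16 ng/mL = 2836927 ng = 2.836927 mg

2.84 mg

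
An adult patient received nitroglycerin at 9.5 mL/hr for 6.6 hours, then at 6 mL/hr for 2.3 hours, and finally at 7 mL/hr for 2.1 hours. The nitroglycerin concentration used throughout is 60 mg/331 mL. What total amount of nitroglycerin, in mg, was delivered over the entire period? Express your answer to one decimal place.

16.5 mg

Concentration = 60 mg ÷ 331 mL = 0.1812689 mg/mL
Stage 1: 9.5 mL/hr × 6.6 hr = 62.7 mL → 62.7 mL × 0.1812689 mg/mL = 11.36556 mg
Stage 2: 6 mL/hr × 2.3 hr = 13.8 mL → 13.8 mL × 0.1812689 mg/mL = 2.501511 mg
Stage 3: 7 mL/hr × 2.1 hr = 14.7 mL → 14.7 mL × 0.1812689 mg/mL = 2.664653 mg
Total = 11.36556 + 2.501511 + 2.664653 = 16.53172 mg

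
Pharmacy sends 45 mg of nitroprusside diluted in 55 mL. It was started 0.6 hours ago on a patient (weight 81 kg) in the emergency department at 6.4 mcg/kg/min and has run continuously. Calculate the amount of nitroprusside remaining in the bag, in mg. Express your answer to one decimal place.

26.3 mg

Dose = 6.4 mcg/kg/min × 81 kg = 518.4 mcg/min
518.4 mcg/min × 60 min/hr = 31104 mcg/hr
Concentration = 45 mg ÷ 55 mL = 0.8181818 mg/mL = 818.1818 mcg/mL
Rate = 31104 mcg/hr ÷ 818.1818 mcg/mL = 38.016 mL/hr
Volume infused = 38.016 mL/hr × 0.6 hr = 22.8096 mL
Volume remaining = 55 − 22.8096 = 32.1904 mL
Drug remaining = 32.1904 mL × 818.1818 mcg/mL = 26337.6 mcg = 26.3376 mg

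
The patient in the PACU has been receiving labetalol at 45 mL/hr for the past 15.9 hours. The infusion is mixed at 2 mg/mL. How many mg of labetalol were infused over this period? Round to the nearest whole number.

Drug rate = 45 mL/hr × 2 mg/mL = 90 mg/hr
Total = 90 mg/hr × 15.9 hr = 1431 mg

1431 mg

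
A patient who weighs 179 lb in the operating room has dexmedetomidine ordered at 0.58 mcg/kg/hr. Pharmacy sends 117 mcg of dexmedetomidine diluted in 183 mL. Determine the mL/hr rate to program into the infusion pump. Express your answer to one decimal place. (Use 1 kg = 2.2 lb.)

73.8 mL/hr

Weight = 179 lb ÷ 2.2 lb/kg = 81.36364 kg
Dose = 0.58 mcg/kg/hr × 81.36364 kg = 47.19091 mcg/hr
Concentration = 117 mcg ÷ 183 mL = 0.6393443 mcg/mL
Rate = 47.19091 mcg/hr ÷ 0.6393443 mcg/mL = 73.81142 mL/hr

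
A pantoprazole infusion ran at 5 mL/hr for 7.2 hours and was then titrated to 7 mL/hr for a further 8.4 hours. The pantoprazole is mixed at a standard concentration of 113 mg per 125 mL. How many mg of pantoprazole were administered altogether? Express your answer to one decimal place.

85.7 mg

Concentration = 113 mg ÷ 125 mL = 0.904 mg/mL
Stage 1: 5 mL/hr × 7.2 hr = 36 mL → 36 mL × 0.904 mg/mL = 32.544 mg
Stage 2: 7 mL/hr × 8.4 hr = 58.8 mL → 58.8 mL × 0.904 mg/mL = 53.1552 mg
Total = 32.544 + 53.1552 = 85.6992 mg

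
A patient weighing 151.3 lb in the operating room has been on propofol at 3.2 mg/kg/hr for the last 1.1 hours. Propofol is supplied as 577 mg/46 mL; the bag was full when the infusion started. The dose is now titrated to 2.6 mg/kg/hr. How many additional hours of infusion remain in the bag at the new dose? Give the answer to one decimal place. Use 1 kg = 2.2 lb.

Initial rate:
Weight = 151.3 lb ÷ 2.2 lb/kg = 68.77273 kg
Dose = 3.2 mg/kg/hr × 68.77273 kg = 220.0727 mg/hr
Concentration = 577 mg ÷ 46 mL = 12.54348 mg/mL
Rate = 220.0727 mg/hr ÷ 12.54348 mg/mL = 17.54479 mL/hr
Volume infused so far = 17.54479 mL/hr × 1.1 hr = 19.29927 mL
Volume remaining = 46 − 19.29927 = 26.70073 mL
New rate:
Dose = 2.6 mg/kg/hr × 68.77273 kg = 178.8091 mg/hr
Rate = 178.8091 mg/hr ÷ 12.54348 mg/mL = 14.25514 mL/hr
Time remaining = 26.70073 mL ÷ 14.25514 mL/hr = 1.873059 hr

1.9 hours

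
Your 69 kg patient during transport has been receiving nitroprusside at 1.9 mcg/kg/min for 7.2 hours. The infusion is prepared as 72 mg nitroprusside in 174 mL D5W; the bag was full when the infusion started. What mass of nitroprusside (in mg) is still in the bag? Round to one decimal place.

Dose = 1.9 mcg/kg/min × 69 kg = 131.1 mcg/min
131.1 mcg/min × 60 min/hr = 7866 mcg/hr
Concentration = 72 mg ÷ 174 mL = 0.4137931 mg/mL = 413.7931 mcg/mL
Rate = 7866 mcg/hr ÷ 413.7931 mcg/mL = 19.0095 mL/hr
Volume infused = 19.0095 mL/hr × 7.2 hr = 136.8684 mL
Volume remaining = 174 − 136.8684 = 37.1316 mL
Drug remaining = 37.1316 mL × 413.7931 mcg/mL = 15364.8 mcg = 15.3648 mg

15.4 mg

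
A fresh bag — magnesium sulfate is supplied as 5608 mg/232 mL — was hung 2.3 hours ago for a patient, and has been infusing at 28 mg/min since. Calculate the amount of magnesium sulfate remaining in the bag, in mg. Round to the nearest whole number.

1744 mg

28 mg/min × 60 min/hr = 1680 mg/hr
Concentration = 5608 mg ÷ 232 mL = 24.17241 mg/mL
Rate = 1680 mg/hr ÷ 24.17241 mg/mL = 69.50071 mL/hr
Volume infused = 69.50071 mL/hr × 2.3 hr = 159.8516 mL
Volume remaining = 232 − 159.8516 = 72.14836 mL
Drug remaining = 72.14836 mL × 24.17241 mg/mL = 1744 mg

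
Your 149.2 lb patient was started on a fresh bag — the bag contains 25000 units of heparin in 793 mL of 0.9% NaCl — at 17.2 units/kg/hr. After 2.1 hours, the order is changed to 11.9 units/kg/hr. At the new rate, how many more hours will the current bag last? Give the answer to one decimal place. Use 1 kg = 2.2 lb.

27.9 hours

Initial rate:
Weight = 149.2 lb ÷ 2.2 lb/kg = 67.81818 kg
Dose = 17.2 units/kg/hr × 67.81818 kg = 1166.473 units/hr
Concentration = 25000 units ÷ 793 mL = 31.52585 units/mL
Rate = 1166.473 units/hr ÷ 31.52585 units/mL = 37.00051 mL/hr
Volume infused so far = 37.00051 mL/hr × 2.1 hr = 77.70108 mL
Volume remaining = 793 − 77.70108 = 715.2989 mL
New rate:
Dose = 11.9 units/kg/hr × 67.81818 kg = 807.0364 units/hr
Rate = 807.0364 units/hr ÷ 31.52585 units/mL = 25.59919 mL/hr
Time remaining = 715.2989 mL ÷ 25.59919 mL/hr = 27.94224 hr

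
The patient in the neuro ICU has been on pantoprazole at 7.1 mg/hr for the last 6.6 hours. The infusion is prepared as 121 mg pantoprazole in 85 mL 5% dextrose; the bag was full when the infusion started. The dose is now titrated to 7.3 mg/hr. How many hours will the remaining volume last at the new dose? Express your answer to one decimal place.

Initial rate:
Concentration = 121 mg ÷ 85 mL = 1.423529 mg/mL
Rate = 7.1 mg/hr ÷ 1.423529 mg/mL = 4.987603 mL/hr
Volume infused so far = 4.987603 mL/hr × 6.6 hr = 32.91818 mL
Volume remaining = 85 − 32.91818 = 52.08182 mL
New rate:
Rate = 7.3 mg/hr ÷ 1.423529 mg/mL = 5.128099 mL/hr
Time remaining = 52.08182 mL ÷ 5.128099 mL/hr = 10.15616 hr

10.2 hours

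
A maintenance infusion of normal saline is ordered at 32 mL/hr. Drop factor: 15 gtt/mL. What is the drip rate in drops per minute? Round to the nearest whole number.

32 mL/hr ÷ 60 min/hr = 0.5333333 mL/min
0.5333333 mL/min × 15 gtt/mL = 8 gtt/min

8 gtt/min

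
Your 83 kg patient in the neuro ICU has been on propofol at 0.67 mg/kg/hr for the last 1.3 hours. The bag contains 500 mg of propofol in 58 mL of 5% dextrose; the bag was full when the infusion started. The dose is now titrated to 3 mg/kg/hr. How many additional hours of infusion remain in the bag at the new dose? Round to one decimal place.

1.7 hours

Initial rate:
Dose = 0.67 mg/kg/hr × 83 kg = 55.61 mg/hr
Concentration = 500 mg ÷ 58 mL = 8.62069 mg/mL
Rate = 55.61 mg/hr ÷ 8.62069 mg/mL = 6.45076 mL/hr
Volume infused so far = 6.45076 mL/hr × 1.3 hr = 8.385988 mL
Volume remaining = 58 − 8.385988 = 49.61401 mL
New rate:
Dose = 3 mg/kg/hr × 83 kg = 249 mg/hr
Rate = 249 mg/hr ÷ 8.62069 mg/mL = 28.884 mL/hr
Time remaining = 49.61401 mL ÷ 28.884 mL/hr = 1.717699 hr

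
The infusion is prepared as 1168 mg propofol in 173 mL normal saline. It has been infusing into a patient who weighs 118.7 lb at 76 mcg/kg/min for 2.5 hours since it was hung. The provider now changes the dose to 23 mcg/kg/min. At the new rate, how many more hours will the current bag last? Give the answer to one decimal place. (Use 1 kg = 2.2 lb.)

7.4 hours

Initial rate:
Weight = 118.7 lb ÷ 2.2 lb/kg = 53.95455 kg
Dose = 76 mcg/kg/min × 53.95455 kg = 4100.545 mcg/min
4100.545 mcg/min × 60 min/hr = 246032.7 mcg/hr
Concentration = 1168 mg ÷ 173 mL = 6.751445 mg/mL = 6751.445 mcg/mL
Rate = 246032.7 mcg/hr ÷ 6751.445 mcg/mL = 36.44149 mL/hr
Volume infused so far = 36.44149 mL/hr × 2.5 hr = 91.10373 mL
Volume remaining = 173 − 91.10373 = 81.89627 mL
New rate:
Dose = 23 mcg/kg/min × 53.95455 kg = 1240.955 mcg/min
1240.955 mcg/min × 60 min/hr = 74457.27 mcg/hr
Rate = 74457.27 mcg/hr ÷ 6751.445 mcg/mL = 11.02835 mL/hr
Time remaining = 81.89627 mL ÷ 11.02835 mL/hr = 7.42598 hr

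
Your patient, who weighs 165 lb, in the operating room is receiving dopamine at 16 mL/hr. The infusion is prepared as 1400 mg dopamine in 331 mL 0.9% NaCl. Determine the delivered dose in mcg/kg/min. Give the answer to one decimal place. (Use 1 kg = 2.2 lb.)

Weight = 165 lb ÷ 2.2 lb/kg = 75 kg
Concentration = 1400 mg ÷ 331 mL = 4.229607 mg/mL = 4229.607 mcg/mL
Drug rate = 16 mL/hr × 4229.607 mcg/mL = 67673.72 mcg/hr
67673.72 mcg/hr ÷ 60 min/hr = 1127.895 mcg/min
1127.895 mcg/min ÷ 75 kg = 15.0386 mcg/kg/min

15.0 mcg/kg/min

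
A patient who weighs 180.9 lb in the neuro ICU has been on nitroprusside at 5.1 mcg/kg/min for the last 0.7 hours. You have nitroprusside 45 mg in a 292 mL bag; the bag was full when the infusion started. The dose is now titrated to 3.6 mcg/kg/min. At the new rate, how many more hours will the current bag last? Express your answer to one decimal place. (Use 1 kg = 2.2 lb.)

Initial rate:
Weight = 180.9 lb ÷ 2.2 lb/kg = 82.22727 kg
Dose = 5.1 mcg/kg/min × 82.22727 kg = 419.3591 mcg/min
419.3591 mcg/min × 60 min/hr = 25161.55 mcg/hr
Concentration = 45 mg ÷ 292 mL = 0.1541096 mg/mL = 154.1096 mcg/mL
Rate = 25161.55 mcg/hr ÷ 154.1096 mcg/mL = 163.2705 mL/hr
Volume infused so far = 163.2705 mL/hr × 0.7 hr = 114.2893 mL
Volume remaining = 292 − 114.2893 = 177.7107 mL
New rate:
Dose = 3.6 mcg/kg/min × 82.22727 kg = 296.0182 mcg/min
296.0182 mcg/min × 60 min/hr = 17761.09 mcg/hr
Rate = 17761.09 mcg/hr ÷ 154.1096 mcg/mL = 115.2497 mL/hr
Time remaining = 177.7107 mL ÷ 115.2497 mL/hr = 1.541961 hr

1.5 hours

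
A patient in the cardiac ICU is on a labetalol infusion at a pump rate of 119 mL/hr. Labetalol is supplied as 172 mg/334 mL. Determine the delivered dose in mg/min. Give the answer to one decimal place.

Concentration = 172 mg ÷ 334 mL = 0.5149701 mg/mL
Drug rate = 119 mL/hr × 0.5149701 mg/mL = 61.28144 mg/hr
61.28144 mg/hr ÷ 60 min/hr = 1.021357 mg/min

1.0 mg/min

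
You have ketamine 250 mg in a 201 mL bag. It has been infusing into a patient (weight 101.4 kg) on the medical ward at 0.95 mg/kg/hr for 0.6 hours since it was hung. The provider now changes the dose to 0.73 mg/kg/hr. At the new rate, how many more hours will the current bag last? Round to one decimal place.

Initial rate:
Dose = 0.95 mg/kg/hr × 101.4 kg = 96.33 mg/hr
Concentration = 250 mg ÷ 201 mL = 1.243781 mg/mL
Rate = 96.33 mg/hr ÷ 1.243781 mg/mL = 77.44932 mL/hr
Volume infused so far = 77.44932 mL/hr × 0.6 hr = 46.46959 mL
Volume remaining = 201 − 46.46959 = 154.5304 mL
New rate:
Dose = 0.73 mg/kg/hr × 101.4 kg = 74.022 mg/hr
Rate = 74.022 mg/hr ÷ 1.243781 mg/mL = 59.51369 mL/hr
Time remaining = 154.5304 mL ÷ 59.51369 mL/hr = 2.596552 hr

2.6 hours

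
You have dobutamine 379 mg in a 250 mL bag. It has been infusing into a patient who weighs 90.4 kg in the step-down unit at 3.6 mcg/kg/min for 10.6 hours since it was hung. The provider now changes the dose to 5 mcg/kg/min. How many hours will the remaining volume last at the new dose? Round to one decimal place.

Initial rate:
Dose = 3.6 mcg/kg/min × 90.4 kg = 325.44 mcg/min
325.44 mcg/min × 60 min/hr = 19526.4 mcg/hr
Concentration = 379 mg ÷ 250 mL = 1.516 mg/mL = 1516 mcg/mL
Rate = 19526.4 mcg/hr ÷ 1516 mcg/mL = 12.88021 mL/hr
Volume infused so far = 12.88021 mL/hr × 10.6 hr = 136.5302 mL
Volume remaining = 250 − 136.5302 = 113.4698 mL
New rate:
Dose = 5 mcg/kg/min × 90.4 kg = 452 mcg/min
452 mcg/min × 60 min/hr = 27120 mcg/hr
Rate = 27120 mcg/hr ÷ 1516 mcg/mL = 17.88918 mL/hr
Time remaining = 113.4698 mL ÷ 17.88918 mL/hr = 6.342926 hr

6.3 hours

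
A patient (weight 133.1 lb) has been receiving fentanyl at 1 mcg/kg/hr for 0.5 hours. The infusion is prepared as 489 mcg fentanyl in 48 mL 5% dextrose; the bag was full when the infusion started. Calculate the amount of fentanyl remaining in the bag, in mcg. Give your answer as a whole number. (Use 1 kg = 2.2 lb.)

459 mcg

Weight = 133.1 lb ÷ 2.2 lb/kg = 60.5 kg
Dose = 1 mcg/kg/hr × 60.5 kg = 60.5 mcg/hr
Concentration = 489 mcg ÷ 48 mL = 10.1875 mcg/mL
Rate = 60.5 mcg/hr ÷ 10.1875 mcg/mL = 5.93865 mL/hr
Volume infused = 5.93865 mL/hr × 0.5 hr = 2.969325 mL
Volume remaining = 48 − 2.969325 = 45.03067 mL
Drug remaining = 45.03067 mL × 10.1875 mcg/mL = 458.75 mcg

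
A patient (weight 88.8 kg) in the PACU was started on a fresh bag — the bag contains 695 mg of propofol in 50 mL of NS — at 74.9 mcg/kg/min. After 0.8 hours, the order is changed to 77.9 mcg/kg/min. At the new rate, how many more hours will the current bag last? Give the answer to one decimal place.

0.9 hours

Initial rate:
Dose = 74.9 mcg/kg/min × 88.8 kg = 6651.12 mcg/min
6651.12 mcg/min × 60 min/hr = 399067.2 mcg/hr
Concentration = 695 mg ÷ 50 mL = 13.9 mg/mL = 13900 mcg/mL
Rate = 399067.2 mcg/hr ÷ 13900 mcg/mL = 28.70987 mL/hr
Volume infused so far = 28.70987 mL/hr × 0.8 hr = 22.9679 mL
Volume remaining = 50 − 22.9679 = 27.0321 mL
New rate:
Dose = 77.9 mcg/kg/min × 88.8 kg = 6917.52 mcg/min
6917.52 mcg/min × 60 min/hr = 415051.2 mcg/hr
Rate = 415051.2 mcg/hr ÷ 13900 mcg/mL = 29.8598 mL/hr
Time remaining = 27.0321 mL ÷ 29.8598 mL/hr = 0.9053009 hr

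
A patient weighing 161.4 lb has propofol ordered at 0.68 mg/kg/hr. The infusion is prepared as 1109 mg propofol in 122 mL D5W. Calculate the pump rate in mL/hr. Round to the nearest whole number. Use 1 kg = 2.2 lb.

Weight = 161.4 lb ÷ 2.2 lb/kg = 73.36364 kg
Dose = 0.68 mg/kg/hr × 73.36364 kg = 49.88727 mg/hr
Concentration = 1109 mg ÷ 122 mL = 9.090164 mg/mL
Rate = 49.88727 mg/hr ÷ 9.090164 mg/mL = 5.48805 mL/hr

5 mL/hr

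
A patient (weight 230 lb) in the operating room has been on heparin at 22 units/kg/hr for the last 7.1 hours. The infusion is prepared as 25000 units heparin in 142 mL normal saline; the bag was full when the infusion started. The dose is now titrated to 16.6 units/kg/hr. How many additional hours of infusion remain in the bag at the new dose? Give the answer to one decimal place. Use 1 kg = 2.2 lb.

Initial rate:
Weight = 230 lb ÷ 2.2 lb/kg = 104.5455 kg
Dose = 22 units/kg/hr × 104.5455 kg = 2300 units/hr
Concentration = 25000 units ÷ 142 mL = 176.0563 units/mL
Rate = 2300 units/hr ÷ 176.0563 units/mL = 13.064 mL/hr
Volume infused so far = 13.064 mL/hr × 7.1 hr = 92.7544 mL
Volume remaining = 142 − 92.7544 = 49.2456 mL
New rate:
Dose = 16.6 units/kg/hr × 104.5455 kg = 1735.455 units/hr
Rate = 1735.455 units/hr ÷ 176.0563 units/mL = 9.857382 mL/hr
Time remaining = 49.2456 mL ÷ 9.857382 mL/hr = 4.995809 hr

5.0 hours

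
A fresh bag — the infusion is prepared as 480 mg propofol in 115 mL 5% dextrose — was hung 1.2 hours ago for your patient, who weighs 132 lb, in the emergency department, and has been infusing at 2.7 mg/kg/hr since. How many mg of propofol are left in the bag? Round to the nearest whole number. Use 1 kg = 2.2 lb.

286 mg

Weight = 132 lb ÷ 2.2 lb/kg = 60 kg
Dose = 2.7 mg/kg/hr × 60 kg = 162 mg/hr
Concentration = 480 mg ÷ 115 mL = 4.173913 mg/mL
Rate = 162 mg/hr ÷ 4.173913 mg/mL = 38.8125 mL/hr
Volume infused = 38.8125 mL/hr × 1.2 hr = 46.575 mL
Volume remaining = 115 − 46.575 = 68.425 mL
Drug remaining = 68.425 mL × 4.173913 mg/mL = 285.6 mg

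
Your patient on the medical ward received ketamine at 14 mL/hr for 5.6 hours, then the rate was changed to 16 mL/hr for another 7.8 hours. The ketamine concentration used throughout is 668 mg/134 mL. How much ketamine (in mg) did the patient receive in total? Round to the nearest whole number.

Concentration = 668 mg ÷ 134 mL = 4.985075 mg/mL
Stage 1: 14 mL/hr × 5.6 hr = 78.4 mL → 78.4 mL × 4.985075 mg/mL = 390.8299 mg
Stage 2: 16 mL/hr × 7.8 hr = 124.8 mL → 124.8 mL × 4.985075 mg/mL = 622.1373 mg
Total = 390.8299 + 622.1373 = 1012.967 mg

1013 mg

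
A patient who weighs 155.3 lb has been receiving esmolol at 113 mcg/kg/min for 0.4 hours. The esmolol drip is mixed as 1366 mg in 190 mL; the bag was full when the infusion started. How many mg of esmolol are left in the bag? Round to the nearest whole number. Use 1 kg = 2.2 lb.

Weight = 155.3 lb ÷ 2.2 lb/kg = 70.59091 kg
Dose = 113 mcg/kg/min × 70.59091 kg = 7976.773 mcg/min
7976.773 mcg/min × 60 min/hr = 478606.4 mcg/hr
Concentration = 1366 mg ÷ 190 mL = 7.189474 mg/mL = 7189.474 mcg/mL
Rate = 478606.4 mcg/hr ÷ 7189.474 mcg/mL = 66.57043 mL/hr
Volume infused = 66.57043 mL/hr × 0.4 hr = 26.62817 mL
Volume remaining = 190 − 26.62817 = 163.3718 mL
Drug remaining = 163.3718 mL × 7189.474 mcg/mL = 1174557 mcg = 1174.557 mg

1175 mg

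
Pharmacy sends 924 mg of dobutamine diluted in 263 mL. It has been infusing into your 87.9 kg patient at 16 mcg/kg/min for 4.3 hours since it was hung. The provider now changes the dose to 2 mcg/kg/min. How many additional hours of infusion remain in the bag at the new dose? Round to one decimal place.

53.2 hours

Initial rate:
Dose = 16 mcg/kg/min × 87.9 kg = 1406.4 mcg/min
1406.4 mcg/min × 60 min/hr = 84384 mcg/hr
Concentration = 924 mg ÷ 263 mL = 3.513308 mg/mL = 3513.308 mcg/mL
Rate = 84384 mcg/hr ÷ 3513.308 mcg/mL = 24.01839 mL/hr
Volume infused so far = 24.01839 mL/hr × 4.3 hr = 103.2791 mL
Volume remaining = 263 − 103.2791 = 159.7209 mL
New rate:
Dose = 2 mcg/kg/min × 87.9 kg = 175.8 mcg/min
175.8 mcg/min × 60 min/hr = 10548 mcg/hr
Rate = 10548 mcg/hr ÷ 3513.308 mcg/mL = 3.002299 mL/hr
Time remaining = 159.7209 mL ÷ 3.002299 mL/hr = 53.19954 hr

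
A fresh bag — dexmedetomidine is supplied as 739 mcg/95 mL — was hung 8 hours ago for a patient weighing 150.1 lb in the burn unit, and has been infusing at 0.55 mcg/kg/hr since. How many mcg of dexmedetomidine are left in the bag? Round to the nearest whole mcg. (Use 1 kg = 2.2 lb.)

Weight = 150.1 lb ÷ 2.2 lb/kg = 68.22727 kg
Dose = 0.55 mcg/kg/hr × 68.22727 kg = 37.525 mcg/hr
Concentration = 739 mcg ÷ 95 mL = 7.778947 mcg/mL
Rate = 37.525 mcg/hr ÷ 7.778947 mcg/mL = 4.823917 mL/hr
Volume infused = 4.823917 mL/hr × 8 hr = 38.59134 mL
Volume remaining = 95 − 38.59134 = 56.40866 mL
Drug remaining = 56.40866 mL × 7.778947 mcg/mL = 438.8 mcg

439 mcg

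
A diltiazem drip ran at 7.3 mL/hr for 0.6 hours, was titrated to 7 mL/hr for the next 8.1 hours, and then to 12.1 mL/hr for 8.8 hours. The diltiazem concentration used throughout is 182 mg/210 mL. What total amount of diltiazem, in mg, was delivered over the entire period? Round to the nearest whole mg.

145 mg

Concentration = 182 mg ÷ 210 mL = 0.8666667 mg/mL
Stage 1: 7.3 mL/hr × 0.6 hr = 4.38 mL → 4.38 mL × 0.8666667 mg/mL = 3.796 mg
Stage 2: 7 mL/hr × 8.1 hr = 56.7 mL → 56.7 mL × 0.8666667 mg/mL = 49.14 mg
Stage 3: 12.1 mL/hr × 8.8 hr = 106.48 mL → 106.48 mL × 0.8666667 mg/mL = 92.28267 mg
Total = 3.796 + 49.14 + 92.28267 = 145.2187 mg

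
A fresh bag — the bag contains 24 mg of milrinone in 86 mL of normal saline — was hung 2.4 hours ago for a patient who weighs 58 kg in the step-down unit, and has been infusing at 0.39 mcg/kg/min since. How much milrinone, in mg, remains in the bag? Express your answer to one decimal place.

Dose = 0.39 mcg/kg/min × 58 kg = 22.62 mcg/min
22.62 mcg/min × 60 min/hr = 1357.2 mcg/hr
Concentration = 24 mg ÷ 86 mL = 0.2790698 mg/mL = 279.0698 mcg/mL
Rate = 1357.2 mcg/hr ÷ 279.0698 mcg/mL = 4.8633 mL/hr
Volume infused = 4.8633 mL/hr × 2.4 hr = 11.67192 mL
Volume remaining = 86 − 11.67192 = 74.32808 mL
Drug remaining = 74.32808 mL × 279.0698 mcg/mL = 20742.72 mcg = 20.74272 mg

20.7 mg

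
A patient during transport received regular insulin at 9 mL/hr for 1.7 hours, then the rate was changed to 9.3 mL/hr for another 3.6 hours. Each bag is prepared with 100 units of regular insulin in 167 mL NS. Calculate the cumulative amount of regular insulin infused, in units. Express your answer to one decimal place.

Concentration = 100 units ÷ 167 mL = 0.5988024 units/mL
Stage 1: 9 mL/hr × 1.7 hr = 15.3 mL → 15.3 mL × 0.5988024 units/mL = 9.161677 units
Stage 2: 9.3 mL/hr × 3.6 hr = 33.48 mL → 33.48 mL × 0.5988024 units/mL = 20.0479 units
Total = 9.161677 + 20.0479 = 29.20958 units

29.2 units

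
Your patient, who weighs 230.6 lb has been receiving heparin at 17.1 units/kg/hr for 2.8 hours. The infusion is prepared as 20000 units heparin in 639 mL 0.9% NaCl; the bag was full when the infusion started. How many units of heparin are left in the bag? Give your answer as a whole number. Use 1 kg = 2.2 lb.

14981 units

Weight = 230.6 lb ÷ 2.2 lb/kg = 104.8182 kg
Dose = 17.1 units/kg/hr × 104.8182 kg = 1792.391 units/hr
Concentration = 20000 units ÷ 639 mL = 31.2989 units/mL
Rate = 1792.391 units/hr ÷ 31.2989 units/mL = 57.26689 mL/hr
Volume infused = 57.26689 mL/hr × 2.8 hr = 160.3473 mL
Volume remaining = 639 − 160.3473 = 478.6527 mL
Drug remaining = 478.6527 mL × 31.2989 units/mL = 14981.31 units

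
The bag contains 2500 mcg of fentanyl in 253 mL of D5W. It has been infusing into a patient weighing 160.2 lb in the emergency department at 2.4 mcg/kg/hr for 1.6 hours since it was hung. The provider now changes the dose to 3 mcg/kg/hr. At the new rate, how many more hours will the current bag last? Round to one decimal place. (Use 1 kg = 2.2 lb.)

10.2 hours

Initial rate:
Weight = 160.2 lb ÷ 2.2 lb/kg = 72.81818 kg
Dose = 2.4 mcg/kg/hr × 72.81818 kg = 174.7636 mcg/hr
Concentration = 2500 mcg ÷ 253 mL = 9.881423 mcg/mL
Rate = 174.7636 mcg/hr ÷ 9.881423 mcg/mL = 17.68608 mL/hr
Volume infused so far = 17.68608 mL/hr × 1.6 hr = 28.29773 mL
Volume remaining = 253 − 28.29773 = 224.7023 mL
New rate:
Dose = 3 mcg/kg/hr × 72.81818 kg = 218.4545 mcg/hr
Rate = 218.4545 mcg/hr ÷ 9.881423 mcg/mL = 22.1076 mL/hr
Time remaining = 224.7023 mL ÷ 22.1076 mL/hr = 10.16403 hr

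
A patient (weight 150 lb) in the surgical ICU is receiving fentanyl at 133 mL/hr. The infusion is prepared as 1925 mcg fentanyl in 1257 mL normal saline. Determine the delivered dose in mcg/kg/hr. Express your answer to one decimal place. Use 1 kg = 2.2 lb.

3.0 mcg/kg/hr

Weight = 150 lb ÷ 2.2 lb/kg = 68.18182 kg
Concentration = 1925 mcg ÷ 1257 mL = 1.531424 mcg/mL
Drug rate = 133 mL/hr × 1.531424 mcg/mL = 203.6794 mcg/hr
203.6794 mcg/hr ÷ 68.18182 kg = 2.987298 mcg/kg/hr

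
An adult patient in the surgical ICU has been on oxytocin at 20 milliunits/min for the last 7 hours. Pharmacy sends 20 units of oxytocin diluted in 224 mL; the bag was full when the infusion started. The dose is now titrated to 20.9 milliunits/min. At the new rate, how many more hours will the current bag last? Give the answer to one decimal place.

Initial rate:
20 milliunits/min × 60 min/hr = 1200 milliunits/hr
Concentration = 20 units ÷ 224 mL = 0.08928571 units/mL = 89.28571 milliunits/mL
Rate = 1200 milliunits/hr ÷ 89.28571 milliunits/mL = 13.44 mL/hr
Volume infused so far = 13.44 mL/hr × 7 hr = 94.08 mL
Volume remaining = 224 − 94.08 = 129.92 mL
New rate:
20.9 milliunits/min × 60 min/hr = 1254 milliunits/hr
Rate = 1254 milliunits/hr ÷ 89.28571 milliunits/mL = 14.0448 mL/hr
Time remaining = 129.92 mL ÷ 14.0448 mL/hr = 9.250399 hr

9.3 hours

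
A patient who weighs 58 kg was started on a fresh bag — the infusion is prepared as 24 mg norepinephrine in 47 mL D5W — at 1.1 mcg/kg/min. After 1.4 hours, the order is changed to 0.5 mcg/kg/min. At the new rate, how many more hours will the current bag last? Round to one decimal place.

Initial rate:
Dose = 1.1 mcg/kg/min × 58 kg = 63.8 mcg/min
63.8 mcg/min × 60 min/hr = 3828 mcg/hr
Concentration = 24 mg ÷ 47 mL = 0.5106383 mg/mL = 510.6383 mcg/mL
Rate = 3828 mcg/hr ÷ 510.6383 mcg/mL = 7.4965 mL/hr
Volume infused so far = 7.4965 mL/hr × 1.4 hr = 10.4951 mL
Volume remaining = 47 − 10.4951 = 36.5049 mL
New rate:
Dose = 0.5 mcg/kg/min × 58 kg = 29 mcg/min
29 mcg/min × 60 min/hr = 1740 mcg/hr
Rate = 1740 mcg/hr ÷ 510.6383 mcg/mL = 3.4075 mL/hr
Time remaining = 36.5049 mL ÷ 3.4075 mL/hr = 10.7131 hr

10.7 hours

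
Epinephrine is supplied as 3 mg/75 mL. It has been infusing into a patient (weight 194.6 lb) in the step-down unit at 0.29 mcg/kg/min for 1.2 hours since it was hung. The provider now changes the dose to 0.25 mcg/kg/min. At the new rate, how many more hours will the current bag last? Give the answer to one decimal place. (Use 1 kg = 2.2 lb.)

0.9 hours

Initial rate:
Weight = 194.6 lb ÷ 2.2 lb/kg = 88.45455 kg
Dose = 0.29 mcg/kg/min × 88.45455 kg = 25.65182 mcg/min
25.65182 mcg/min × 60 min/hr = 1539.109 mcg/hr
Concentration = 3 mg ÷ 75 mL = 0.04 mg/mL = 40 mcg/mL
Rate = 1539.109 mcg/hr ÷ 40 mcg/mL = 38.47773 mL/hr
Volume infused so far = 38.47773 mL/hr × 1.2 hr = 46.17327 mL
Volume remaining = 75 − 46.17327 = 28.82673 mL
New rate:
Dose = 0.25 mcg/kg/min × 88.45455 kg = 22.11364 mcg/min
22.11364 mcg/min × 60 min/hr = 1326.818 mcg/hr
Rate = 1326.818 mcg/hr ÷ 40 mcg/mL = 33.17045 mL/hr
Time remaining = 28.82673 mL ÷ 33.17045 mL/hr = 0.8690483 hr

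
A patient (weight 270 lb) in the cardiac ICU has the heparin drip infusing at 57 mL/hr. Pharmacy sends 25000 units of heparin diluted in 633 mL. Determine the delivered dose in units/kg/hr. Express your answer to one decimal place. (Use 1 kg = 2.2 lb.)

18.3 units/kg/hr

Weight = 270 lb ÷ 2.2 lb/kg = 122.7273 kg
Concentration = 25000 units ÷ 633 mL = 39.49447 units/mL
Drug rate = 57 mL/hr × 39.49447 units/mL = 2251.185 units/hr
2251.185 units/hr ÷ 122.7273 kg = 18.34299 units/kg/hr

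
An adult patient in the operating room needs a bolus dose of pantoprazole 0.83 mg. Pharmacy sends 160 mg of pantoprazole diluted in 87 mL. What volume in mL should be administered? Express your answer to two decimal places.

Concentration = 160 mg ÷ 87 mL = 1.83908 mg/mL
Volume = 0.83 mg ÷ 1.83908 mg/mL = 0.4513125 mL

0.45 mL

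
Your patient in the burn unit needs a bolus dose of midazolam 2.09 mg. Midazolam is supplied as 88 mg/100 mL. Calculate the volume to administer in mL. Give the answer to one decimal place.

Concentration = 88 mg ÷ 100 mL = 0.88 mg/mL
Volume = 2.09 mg ÷ 0.88 mg/mL = 2.375 mL

2.4 mL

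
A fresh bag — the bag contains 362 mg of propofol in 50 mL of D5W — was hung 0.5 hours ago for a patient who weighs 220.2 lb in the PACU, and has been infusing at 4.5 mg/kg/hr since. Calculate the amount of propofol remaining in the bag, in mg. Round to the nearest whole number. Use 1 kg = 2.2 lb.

Weight = 220.2 lb ÷ 2.2 lb/kg = 100.0909 kg
Dose = 4.5 mg/kg/hr × 100.0909 kg = 450.4091 mg/hr
Concentration = 362 mg ÷ 50 mL = 7.24 mg/mL
Rate = 450.4091 mg/hr ÷ 7.24 mg/mL = 62.2112 mL/hr
Volume infused = 62.2112 mL/hr × 0.5 hr = 31.1056 mL
Volume remaining = 50 − 31.1056 = 18.8944 mL
Drug remaining = 18.8944 mL × 7.24 mg/mL = 136.7955 mg

137 mg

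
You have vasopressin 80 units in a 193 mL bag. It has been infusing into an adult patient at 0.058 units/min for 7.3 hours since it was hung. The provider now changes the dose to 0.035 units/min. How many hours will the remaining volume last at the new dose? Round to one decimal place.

Initial rate:
0.058 units/min × 60 min/hr = 3.48 units/hr
Concentration = 80 units ÷ 193 mL = 0.4145078 units/mL
Rate = 3.48 units/hr ÷ 0.4145078 units/mL = 8.3955 mL/hr
Volume infused so far = 8.3955 mL/hr × 7.3 hr = 61.28715 mL
Volume remaining = 193 − 61.28715 = 131.7129 mL
New rate:
0.035 units/min × 60 min/hr = 2.1 units/hr
Rate = 2.1 units/hr ÷ 0.4145078 units/mL = 5.06625 mL/hr
Time remaining = 131.7129 mL ÷ 5.06625 mL/hr = 25.9981 hr

26.0 hours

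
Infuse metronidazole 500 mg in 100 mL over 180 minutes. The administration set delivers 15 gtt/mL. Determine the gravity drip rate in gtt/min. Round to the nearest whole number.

100 mL ÷ (180 min) = 0.5555556 mL/min
0.5555556 mL/min × 15 gtt/mL = 8.333333 gtt/min

8 gtt/min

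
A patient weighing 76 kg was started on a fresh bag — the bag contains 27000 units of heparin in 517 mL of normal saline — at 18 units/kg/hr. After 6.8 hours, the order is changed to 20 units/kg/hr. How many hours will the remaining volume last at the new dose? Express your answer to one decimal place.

11.6 hours

Initial rate:
Dose = 18 units/kg/hr × 76 kg = 1368 units/hr
Concentration = 27000 units ÷ 517 mL = 52.22437 units/mL
Rate = 1368 units/hr ÷ 52.22437 units/mL = 26.19467 mL/hr
Volume infused so far = 26.19467 mL/hr × 6.8 hr = 178.1237 mL
Volume remaining = 517 − 178.1237 = 338.8763 mL
New rate:
Dose = 20 units/kg/hr × 76 kg = 1520 units/hr
Rate = 1520 units/hr ÷ 52.22437 units/mL = 29.10519 mL/hr
Time remaining = 338.8763 mL ÷ 29.10519 mL/hr = 11.64316 hr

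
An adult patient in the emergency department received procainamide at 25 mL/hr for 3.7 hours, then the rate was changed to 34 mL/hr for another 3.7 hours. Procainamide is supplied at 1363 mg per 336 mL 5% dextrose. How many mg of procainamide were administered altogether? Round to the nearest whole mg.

Concentration = 1363 mg ÷ 336 mL = 4.056548 mg/mL
Stage 1: 25 mL/hr × 3.7 hr = 92.5 mL → 92.5 mL × 4.056548 mg/mL = 375.2307 mg
Stage 2: 34 mL/hr × 3.7 hr = 125.8 mL → 125.8 mL × 4.056548 mg/mL = 510.3137 mg
Total = 375.2307 + 510.3137 = 885.5443 mg

886 mg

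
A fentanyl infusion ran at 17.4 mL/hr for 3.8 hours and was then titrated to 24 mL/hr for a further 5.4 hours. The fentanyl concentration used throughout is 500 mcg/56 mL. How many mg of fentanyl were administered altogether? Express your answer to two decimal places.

Concentration = 500 mcg ÷ 56 mL = 8.928571 mcg/mL
Stage 1: 17.4 mL/hr × 3.8 hr = 66.12 mL → 66.12 mL × 8.928571 mcg/mL = 590.3571 mcg
Stage 2: 24 mL/hr × 5.4 hr = 129.6 mL → 129.6 mL × 8.928571 mcg/mL = 1157.143 mcg
Total = 590.3571 + 1157.143 = 1747.5 mcg = 1.7475 mg

1.75 mg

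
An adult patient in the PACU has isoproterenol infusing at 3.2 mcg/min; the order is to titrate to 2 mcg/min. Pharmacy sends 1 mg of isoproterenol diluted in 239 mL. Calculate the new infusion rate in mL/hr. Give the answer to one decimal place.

28.7 mL/hr

2 mcg/min × 60 min/hr = 120 mcg/hr
Concentration = 1 mg ÷ 239 mL = 0.0041841 mg/mL = 4.1841 mcg/mL
Rate = 120 mcg/hr ÷ 4.1841 mcg/mL = 28.68 mL/hr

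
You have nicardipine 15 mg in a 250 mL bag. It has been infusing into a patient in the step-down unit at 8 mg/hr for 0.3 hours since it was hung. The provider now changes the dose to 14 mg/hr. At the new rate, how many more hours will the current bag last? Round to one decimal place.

Initial rate:
Concentration = 15 mg ÷ 250 mL = 0.06 mg/mL
Rate = 8 mg/hr ÷ 0.06 mg/mL = 133.3333 mL/hr
Volume infused so far = 133.3333 mL/hr × 0.3 hr = 40 mL
Volume remaining = 250 − 40 = 210 mL
New rate:
Rate = 14 mg/hr ÷ 0.06 mg/mL = 233.3333 mL/hr
Time remaining = 210 mL ÷ 233.3333 mL/hr = 0.9 hr

0.9 hours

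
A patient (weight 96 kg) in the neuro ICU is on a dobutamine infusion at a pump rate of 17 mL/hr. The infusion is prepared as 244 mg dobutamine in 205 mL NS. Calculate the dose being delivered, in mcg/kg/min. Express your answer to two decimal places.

3.51 mcg/kg/min

Concentration = 244 mg ÷ 205 mL = 1.190244 mg/mL = 1190.244 mcg/mL
Drug rate = 17 mL/hr × 1190.244 mcg/mL = 20234.15 mcg/hr
20234.15 mcg/hr ÷ 60 min/hr = 337.2358 mcg/min
337.2358 mcg/min ÷ 96 kg = 3.512873 mcg/kg/min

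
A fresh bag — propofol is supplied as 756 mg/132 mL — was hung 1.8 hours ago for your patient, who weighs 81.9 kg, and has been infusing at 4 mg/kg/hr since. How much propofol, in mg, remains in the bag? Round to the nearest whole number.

Dose = 4 mg/kg/hr × 81.9 kg = 327.6 mg/hr
Concentration = 756 mg ÷ 132 mL = 5.727273 mg/mL
Rate = 327.6 mg/hr ÷ 5.727273 mg/mL = 57.2 mL/hr
Volume infused = 57.2 mL/hr × 1.8 hr = 102.96 mL
Volume remaining = 132 − 102.96 = 29.04 mL
Drug remaining = 29.04 mL × 5.727273 mg/mL = 166.32 mg

166 mg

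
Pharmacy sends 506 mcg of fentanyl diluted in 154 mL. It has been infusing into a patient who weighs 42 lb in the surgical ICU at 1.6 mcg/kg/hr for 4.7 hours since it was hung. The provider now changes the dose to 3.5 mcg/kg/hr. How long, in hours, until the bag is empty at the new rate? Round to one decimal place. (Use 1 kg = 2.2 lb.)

Initial rate:
Weight = 42 lb ÷ 2.2 lb/kg = 19.09091 kg
Dose = 1.6 mcg/kg/hr × 19.09091 kg = 30.54545 mcg/hr
Concentration = 506 mcg ÷ 154 mL = 3.285714 mcg/mL
Rate = 30.54545 mcg/hr ÷ 3.285714 mcg/mL = 9.296443 mL/hr
Volume infused so far = 9.296443 mL/hr × 4.7 hr = 43.69328 mL
Volume remaining = 154 − 43.69328 = 110.3067 mL
New rate:
Dose = 3.5 mcg/kg/hr × 19.09091 kg = 66.81818 mcg/hr
Rate = 66.81818 mcg/hr ÷ 3.285714 mcg/mL = 20.33597 mL/hr
Time remaining = 110.3067 mL ÷ 20.33597 mL/hr = 5.424218 hr

5.4 hours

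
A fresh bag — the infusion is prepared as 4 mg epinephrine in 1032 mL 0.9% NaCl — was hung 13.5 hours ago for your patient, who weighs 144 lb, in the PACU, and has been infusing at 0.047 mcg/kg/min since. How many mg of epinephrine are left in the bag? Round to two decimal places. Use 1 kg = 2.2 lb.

1.51 mg

Weight = 144 lb ÷ 2.2 lb/kg = 65.45455 kg
Dose = 0.047 mcg/kg/min × 65.45455 kg = 3.076364 mcg/min
3.076364 mcg/min × 60 min/hr = 184.5818 mcg/hr
Concentration = 4 mg ÷ 1032 mL = 0.003875969 mg/mL = 3.875969 mcg/mL
Rate = 184.5818 mcg/hr ÷ 3.875969 mcg/mL = 47.62211 mL/hr
Volume infused = 47.62211 mL/hr × 13.5 hr = 642.8985 mL
Volume remaining = 1032 − 642.8985 = 389.1015 mL
Drug remaining = 389.1015 mL × 3.875969 mcg/mL = 1508.145 mcg = 1.508145 mg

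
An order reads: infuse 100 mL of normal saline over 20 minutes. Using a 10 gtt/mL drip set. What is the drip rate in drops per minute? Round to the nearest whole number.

50 gtt/min

100 mL ÷ (20 min) = 5 mL/min
5 mL/min × 10 gtt/mL = 50 gtt/min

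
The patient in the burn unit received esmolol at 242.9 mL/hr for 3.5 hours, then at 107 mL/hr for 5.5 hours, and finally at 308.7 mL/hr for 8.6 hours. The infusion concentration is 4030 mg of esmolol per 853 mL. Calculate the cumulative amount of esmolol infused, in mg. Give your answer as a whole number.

19340 mg

Concentration = 4030 mg ÷ 853 mL = 4.724502 mg/mL
Stage 1: 242.9 mL/hr × 3.5 hr = 850.15 mL → 850.15 mL × 4.724502 mg/mL = 4016.535 mg
Stage 2: 107 mL/hr × 5.5 hr = 588.5 mL → 588.5 mL × 4.724502 mg/mL = 2780.369 mg
Stage 3: 308.7 mL/hr × 8.6 hr = 2654.82 mL → 2654.82 mL × 4.724502 mg/mL = 12542.7 mg
Total = 4016.535 + 2780.369 + 12542.7 = 19339.61 mg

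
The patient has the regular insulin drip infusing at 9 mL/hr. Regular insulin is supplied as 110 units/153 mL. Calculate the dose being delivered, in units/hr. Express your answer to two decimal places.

6.47 units/hr

Concentration = 110 units ÷ 153 mL = 0.7189542 units/mL
Drug rate = 9 mL/hr × 0.7189542 units/mL = 6.470588 units/hr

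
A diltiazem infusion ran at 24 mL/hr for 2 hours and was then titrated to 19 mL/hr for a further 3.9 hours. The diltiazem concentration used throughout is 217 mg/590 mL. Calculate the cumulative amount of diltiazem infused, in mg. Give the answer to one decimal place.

44.9 mg

Concentration = 217 mg ÷ 590 mL = 0.3677966 mg/mL
Stage 1: 24 mL/hr × 2 hr = 48 mL → 48 mL × 0.3677966 mg/mL = 17.65424 mg
Stage 2: 19 mL/hr × 3.9 hr = 74.1 mL → 74.1 mL × 0.3677966 mg/mL = 27.25373 mg
Total = 17.65424 + 27.25373 = 44.90797 mg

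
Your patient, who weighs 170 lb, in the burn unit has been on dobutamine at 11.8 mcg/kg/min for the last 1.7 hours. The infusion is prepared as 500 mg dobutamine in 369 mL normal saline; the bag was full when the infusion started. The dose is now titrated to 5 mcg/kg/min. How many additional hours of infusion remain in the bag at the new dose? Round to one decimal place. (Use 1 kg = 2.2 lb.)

Initial rate:
Weight = 170 lb ÷ 2.2 lb/kg = 77.27273 kg
Dose = 11.8 mcg/kg/min × 77.27273 kg = 911.8182 mcg/min
911.8182 mcg/min × 60 min/hr = 54709.09 mcg/hr
Concentration = 500 mg ÷ 369 mL = 1.355014 mg/mL = 1355.014 mcg/mL
Rate = 54709.09 mcg/hr ÷ 1355.014 mcg/mL = 40.37531 mL/hr
Volume infused so far = 40.37531 mL/hr × 1.7 hr = 68.63803 mL
Volume remaining = 369 − 68.63803 = 300.362 mL
New rate:
Dose = 5 mcg/kg/min × 77.27273 kg = 386.3636 mcg/min
386.3636 mcg/min × 60 min/hr = 23181.82 mcg/hr
Rate = 23181.82 mcg/hr ÷ 1355.014 mcg/mL = 17.10818 mL/hr
Time remaining = 300.362 mL ÷ 17.10818 mL/hr = 17.55663 hr

17.6 hours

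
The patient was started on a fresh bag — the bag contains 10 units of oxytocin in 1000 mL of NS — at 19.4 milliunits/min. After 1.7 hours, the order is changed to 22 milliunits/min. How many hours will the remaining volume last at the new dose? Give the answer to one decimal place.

6.1 hours

Initial rate:
19.4 milliunits/min × 60 min/hr = 1164 milliunits/hr
Concentration = 10 units ÷ 1000 mL = 0.01 units/mL = 10 milliunits/mL
Rate = 1164 milliunits/hr ÷ 10 milliunits/mL = 116.4 mL/hr
Volume infused so far = 116.4 mL/hr × 1.7 hr = 197.88 mL
Volume remaining = 1000 − 197.88 = 802.12 mL
New rate:
22 milliunits/min × 60 min/hr = 1320 milliunits/hr
Rate = 1320 milliunits/hr ÷ 10 milliunits/mL = 132 mL/hr
Time remaining = 802.12 mL ÷ 132 mL/hr = 6.076667 hr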